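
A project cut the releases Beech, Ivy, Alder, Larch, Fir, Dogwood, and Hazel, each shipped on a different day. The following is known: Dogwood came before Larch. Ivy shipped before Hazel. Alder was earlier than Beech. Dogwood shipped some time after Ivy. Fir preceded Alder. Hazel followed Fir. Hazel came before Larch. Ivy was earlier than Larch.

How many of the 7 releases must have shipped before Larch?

Directly stated before Larch: Dogwood, Hazel, and Ivy.
Fir reaches Larch via Fir → Hazel → Larch.
No chain forces Alder (or any of the others) ahead of Larch.
That's Dogwood, Fir, Hazel, and Ivy — 4 in all.

4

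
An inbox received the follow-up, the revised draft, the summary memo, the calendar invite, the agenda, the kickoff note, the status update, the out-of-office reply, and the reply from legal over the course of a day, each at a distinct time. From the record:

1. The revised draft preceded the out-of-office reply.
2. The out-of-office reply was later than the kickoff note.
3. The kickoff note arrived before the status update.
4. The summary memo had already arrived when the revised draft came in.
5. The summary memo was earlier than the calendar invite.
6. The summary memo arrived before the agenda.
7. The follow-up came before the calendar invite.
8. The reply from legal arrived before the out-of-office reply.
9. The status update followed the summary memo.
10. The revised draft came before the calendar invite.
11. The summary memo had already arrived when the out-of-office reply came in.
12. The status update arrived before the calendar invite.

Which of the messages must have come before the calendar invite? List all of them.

Directly stated before the calendar invite: the follow-up, the revised draft, the status update, and the summary memo.
The kickoff note reaches the calendar invite via the kickoff note → the status update → the calendar invite.

the follow-up, the kickoff note, the revised draft, the status update, the summary memo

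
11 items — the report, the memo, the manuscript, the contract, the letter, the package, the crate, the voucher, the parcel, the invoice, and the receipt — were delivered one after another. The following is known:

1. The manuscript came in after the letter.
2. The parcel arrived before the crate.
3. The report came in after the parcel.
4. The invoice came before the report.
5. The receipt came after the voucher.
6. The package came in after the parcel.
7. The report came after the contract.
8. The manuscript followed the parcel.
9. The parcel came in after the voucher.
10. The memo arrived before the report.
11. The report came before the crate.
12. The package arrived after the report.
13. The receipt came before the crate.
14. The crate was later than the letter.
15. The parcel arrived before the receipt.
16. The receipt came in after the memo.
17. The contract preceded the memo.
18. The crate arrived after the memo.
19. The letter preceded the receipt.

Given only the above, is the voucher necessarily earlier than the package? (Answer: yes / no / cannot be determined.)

Chain the constraints: the voucher → the parcel → the package. Each link is directly stated, so the voucher comes before the package.

yes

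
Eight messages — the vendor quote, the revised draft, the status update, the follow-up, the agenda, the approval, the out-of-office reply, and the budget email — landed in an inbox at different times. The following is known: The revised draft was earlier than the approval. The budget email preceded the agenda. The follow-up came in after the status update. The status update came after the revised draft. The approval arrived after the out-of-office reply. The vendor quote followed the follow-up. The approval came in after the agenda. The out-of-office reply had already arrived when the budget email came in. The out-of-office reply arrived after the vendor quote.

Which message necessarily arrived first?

The revised draft has a chain of constraints placing it before every other message, so the revised draft must be first.

the revised draft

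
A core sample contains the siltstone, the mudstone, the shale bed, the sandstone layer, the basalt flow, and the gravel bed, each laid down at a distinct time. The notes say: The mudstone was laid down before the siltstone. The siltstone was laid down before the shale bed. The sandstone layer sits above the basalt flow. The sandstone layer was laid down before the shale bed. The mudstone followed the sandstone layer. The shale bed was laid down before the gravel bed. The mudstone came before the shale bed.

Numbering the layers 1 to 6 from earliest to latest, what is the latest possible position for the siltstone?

4

The siltstone must come before the gravel bed and the shale bed — 2 layers forced after it.
Everything else can be placed before the siltstone in some valid order, so the siltstone can sit as late as position 6 − 2 = 4.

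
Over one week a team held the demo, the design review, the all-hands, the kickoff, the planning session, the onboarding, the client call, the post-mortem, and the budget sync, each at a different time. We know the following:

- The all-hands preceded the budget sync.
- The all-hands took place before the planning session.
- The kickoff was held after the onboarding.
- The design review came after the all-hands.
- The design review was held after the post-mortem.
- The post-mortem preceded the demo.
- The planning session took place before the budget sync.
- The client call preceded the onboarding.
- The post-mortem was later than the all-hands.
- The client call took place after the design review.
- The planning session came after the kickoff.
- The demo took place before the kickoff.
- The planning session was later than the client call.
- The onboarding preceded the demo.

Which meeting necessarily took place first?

The all-hands has a chain of constraints placing it before every other meeting, so the all-hands must be first.

the all-hands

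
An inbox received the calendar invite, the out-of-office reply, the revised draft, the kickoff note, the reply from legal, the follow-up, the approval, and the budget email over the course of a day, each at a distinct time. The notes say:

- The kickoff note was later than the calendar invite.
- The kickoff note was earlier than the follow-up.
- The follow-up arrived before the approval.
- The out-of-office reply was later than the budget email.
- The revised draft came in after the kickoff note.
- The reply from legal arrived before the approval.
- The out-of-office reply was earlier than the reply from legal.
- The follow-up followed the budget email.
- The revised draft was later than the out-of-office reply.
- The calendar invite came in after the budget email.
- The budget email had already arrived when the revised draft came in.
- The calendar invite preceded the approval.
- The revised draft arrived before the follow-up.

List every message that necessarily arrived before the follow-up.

Directly stated before the follow-up: the budget email, the kickoff note, and the revised draft.
The calendar invite reaches the follow-up via the calendar invite → the kickoff note → the follow-up.
The out-of-office reply reaches the follow-up via the out-of-office reply → the revised draft → the follow-up.
No chain forces the reply from legal (or any of the others) ahead of the follow-up.

the budget email, the calendar invite, the kickoff note, the out-of-office reply, the revised draft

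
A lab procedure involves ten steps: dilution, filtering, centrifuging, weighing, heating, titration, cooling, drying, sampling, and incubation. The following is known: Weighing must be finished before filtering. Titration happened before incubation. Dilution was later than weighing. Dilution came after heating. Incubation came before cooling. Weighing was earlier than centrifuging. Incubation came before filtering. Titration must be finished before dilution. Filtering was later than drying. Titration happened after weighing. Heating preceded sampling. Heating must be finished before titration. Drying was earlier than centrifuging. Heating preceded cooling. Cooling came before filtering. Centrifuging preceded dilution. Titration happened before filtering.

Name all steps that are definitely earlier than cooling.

Directly stated before cooling: heating and incubation.
Titration reaches cooling via titration → incubation → cooling.
Weighing reaches cooling via weighing → titration → incubation → cooling.
No chain forces drying (or any of the others) ahead of cooling.

heating, incubation, titration, weighing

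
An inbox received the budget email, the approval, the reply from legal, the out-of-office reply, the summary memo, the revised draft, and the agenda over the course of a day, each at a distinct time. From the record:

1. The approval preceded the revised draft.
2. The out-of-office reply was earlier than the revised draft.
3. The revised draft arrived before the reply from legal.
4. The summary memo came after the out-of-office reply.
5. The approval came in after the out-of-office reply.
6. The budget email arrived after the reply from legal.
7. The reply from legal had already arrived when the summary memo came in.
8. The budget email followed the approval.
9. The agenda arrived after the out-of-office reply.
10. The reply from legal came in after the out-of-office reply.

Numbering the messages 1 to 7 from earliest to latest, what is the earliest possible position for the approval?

2

The out-of-office reply must come before the approval — 1 forced predecessor.
Nothing else is forced ahead of the approval, so its earliest slot is position 1 + 1 = 2.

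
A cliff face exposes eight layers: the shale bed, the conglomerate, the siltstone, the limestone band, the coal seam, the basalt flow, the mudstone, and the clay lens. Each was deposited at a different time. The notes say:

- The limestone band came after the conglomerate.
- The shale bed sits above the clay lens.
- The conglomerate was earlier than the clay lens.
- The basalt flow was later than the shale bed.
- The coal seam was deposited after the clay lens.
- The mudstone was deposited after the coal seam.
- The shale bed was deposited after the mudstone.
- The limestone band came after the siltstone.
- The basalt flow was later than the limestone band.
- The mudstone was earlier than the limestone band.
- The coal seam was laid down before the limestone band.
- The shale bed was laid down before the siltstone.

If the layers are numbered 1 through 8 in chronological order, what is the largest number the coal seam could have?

The coal seam must come before the basalt flow, the limestone band, the mudstone, the shale bed, and the siltstone — 5 layers forced after it.
Everything else can be placed before the coal seam in some valid order, so the coal seam can sit as late as position 8 − 5 = 3.

3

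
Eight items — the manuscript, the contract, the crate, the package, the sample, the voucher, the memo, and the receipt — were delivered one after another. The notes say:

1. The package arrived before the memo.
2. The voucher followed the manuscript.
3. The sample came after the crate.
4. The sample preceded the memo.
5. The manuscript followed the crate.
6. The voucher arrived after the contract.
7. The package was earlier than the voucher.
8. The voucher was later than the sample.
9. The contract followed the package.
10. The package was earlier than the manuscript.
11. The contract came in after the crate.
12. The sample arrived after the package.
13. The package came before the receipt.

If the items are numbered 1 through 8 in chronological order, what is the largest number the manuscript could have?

The manuscript must come before the voucher — 1 item forced after it.
Everything else can be placed before the manuscript in some valid order, so the manuscript can sit as late as position 8 − 1 = 7.

7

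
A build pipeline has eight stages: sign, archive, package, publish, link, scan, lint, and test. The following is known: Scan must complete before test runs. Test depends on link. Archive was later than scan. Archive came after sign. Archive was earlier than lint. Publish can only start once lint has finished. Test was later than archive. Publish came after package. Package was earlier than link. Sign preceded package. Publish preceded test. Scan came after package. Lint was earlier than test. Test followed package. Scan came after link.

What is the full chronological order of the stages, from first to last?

The constraints fix every adjacent pair, so only one ordering works:
sign → package → link → scan → archive → lint → publish → test.

sign, package, link, scan, archive, lint, publish, test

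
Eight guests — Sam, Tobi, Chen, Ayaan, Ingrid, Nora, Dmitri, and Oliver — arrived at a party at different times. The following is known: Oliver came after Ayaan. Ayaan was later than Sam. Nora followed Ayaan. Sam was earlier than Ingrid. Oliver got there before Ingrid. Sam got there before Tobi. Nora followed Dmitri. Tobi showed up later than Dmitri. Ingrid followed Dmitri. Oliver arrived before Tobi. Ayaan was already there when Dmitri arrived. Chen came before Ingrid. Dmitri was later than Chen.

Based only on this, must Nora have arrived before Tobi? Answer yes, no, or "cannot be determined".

cannot be determined

No chain of stated constraints runs from Nora to Tobi, and none runs from Tobi to Nora either.
So the relative order of Nora and Tobi is not fixed by the given facts.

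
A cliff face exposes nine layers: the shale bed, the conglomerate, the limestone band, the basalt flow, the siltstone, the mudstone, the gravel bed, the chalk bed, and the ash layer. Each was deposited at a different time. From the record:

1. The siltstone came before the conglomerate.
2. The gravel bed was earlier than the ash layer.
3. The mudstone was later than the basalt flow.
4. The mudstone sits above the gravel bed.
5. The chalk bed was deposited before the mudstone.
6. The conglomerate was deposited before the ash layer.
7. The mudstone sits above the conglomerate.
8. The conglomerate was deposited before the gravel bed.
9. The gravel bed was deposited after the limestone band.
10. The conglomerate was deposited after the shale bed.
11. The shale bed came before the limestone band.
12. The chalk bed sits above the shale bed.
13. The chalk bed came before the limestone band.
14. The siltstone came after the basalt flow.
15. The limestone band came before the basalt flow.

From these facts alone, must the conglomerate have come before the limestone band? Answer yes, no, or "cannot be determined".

Tracing the constraints gives the limestone band → the basalt flow → the siltstone → the conglomerate, so the limestone band must come before the conglomerate.
That means the conglomerate cannot be before the limestone band.

no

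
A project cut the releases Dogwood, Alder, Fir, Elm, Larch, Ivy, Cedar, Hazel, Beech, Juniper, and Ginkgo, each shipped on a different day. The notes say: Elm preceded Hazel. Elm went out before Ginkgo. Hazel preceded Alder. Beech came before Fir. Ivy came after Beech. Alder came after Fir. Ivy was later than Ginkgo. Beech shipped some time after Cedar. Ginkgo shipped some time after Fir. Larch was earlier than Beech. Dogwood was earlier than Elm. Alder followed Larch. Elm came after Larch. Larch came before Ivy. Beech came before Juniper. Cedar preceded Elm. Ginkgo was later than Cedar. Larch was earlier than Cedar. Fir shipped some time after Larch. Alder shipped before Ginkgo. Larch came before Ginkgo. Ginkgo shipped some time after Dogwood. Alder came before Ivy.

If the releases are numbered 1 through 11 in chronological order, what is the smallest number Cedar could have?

2

Larch must come before Cedar — 1 forced predecessor.
Nothing else is forced ahead of Cedar, so its earliest slot is position 1 + 1 = 2.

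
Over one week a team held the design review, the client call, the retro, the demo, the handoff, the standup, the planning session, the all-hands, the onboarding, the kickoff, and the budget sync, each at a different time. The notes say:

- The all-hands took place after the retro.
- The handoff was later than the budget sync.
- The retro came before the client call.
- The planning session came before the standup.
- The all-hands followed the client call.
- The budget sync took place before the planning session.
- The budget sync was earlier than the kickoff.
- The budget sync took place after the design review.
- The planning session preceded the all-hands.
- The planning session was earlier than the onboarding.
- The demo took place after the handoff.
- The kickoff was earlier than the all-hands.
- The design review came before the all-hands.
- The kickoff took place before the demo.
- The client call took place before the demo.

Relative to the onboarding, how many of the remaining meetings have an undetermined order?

Forced before the onboarding: the budget sync, the design review, and the planning session.
That leaves the all-hands, the client call, the demo, the handoff, the kickoff, the retro, and the standup with no forced order relative to the onboarding — 7.

7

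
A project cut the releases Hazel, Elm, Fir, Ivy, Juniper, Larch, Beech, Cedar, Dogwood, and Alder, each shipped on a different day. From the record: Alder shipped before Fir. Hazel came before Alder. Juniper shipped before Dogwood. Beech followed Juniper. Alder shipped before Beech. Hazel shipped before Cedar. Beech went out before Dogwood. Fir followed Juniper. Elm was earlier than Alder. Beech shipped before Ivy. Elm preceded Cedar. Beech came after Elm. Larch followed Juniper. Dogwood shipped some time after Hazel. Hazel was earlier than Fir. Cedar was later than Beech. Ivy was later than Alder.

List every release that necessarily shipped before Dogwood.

Directly stated before Dogwood: Beech, Hazel, and Juniper.
Alder reaches Dogwood via Alder → Beech → Dogwood.
Elm reaches Dogwood via Elm → Beech → Dogwood.

Alder, Beech, Elm, Hazel, Juniper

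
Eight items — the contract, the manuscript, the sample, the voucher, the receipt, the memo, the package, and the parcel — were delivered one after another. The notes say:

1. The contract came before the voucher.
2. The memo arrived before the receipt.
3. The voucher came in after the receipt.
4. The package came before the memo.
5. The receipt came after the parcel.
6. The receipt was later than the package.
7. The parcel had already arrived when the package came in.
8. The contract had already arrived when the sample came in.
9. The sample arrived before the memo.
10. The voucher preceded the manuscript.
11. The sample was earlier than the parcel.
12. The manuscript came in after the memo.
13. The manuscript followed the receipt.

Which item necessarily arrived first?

the contract

The contract has a chain of constraints placing it before every other item, so the contract must be first.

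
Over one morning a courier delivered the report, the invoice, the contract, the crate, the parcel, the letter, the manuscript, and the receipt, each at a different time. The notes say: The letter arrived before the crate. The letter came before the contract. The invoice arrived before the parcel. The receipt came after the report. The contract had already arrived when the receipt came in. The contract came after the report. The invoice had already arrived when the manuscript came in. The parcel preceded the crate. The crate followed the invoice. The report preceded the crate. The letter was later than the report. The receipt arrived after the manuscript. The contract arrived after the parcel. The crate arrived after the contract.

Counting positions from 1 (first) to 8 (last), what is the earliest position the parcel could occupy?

2

The invoice must come before the parcel — 1 forced predecessor.
Nothing else is forced ahead of the parcel, so its earliest slot is position 1 + 1 = 2.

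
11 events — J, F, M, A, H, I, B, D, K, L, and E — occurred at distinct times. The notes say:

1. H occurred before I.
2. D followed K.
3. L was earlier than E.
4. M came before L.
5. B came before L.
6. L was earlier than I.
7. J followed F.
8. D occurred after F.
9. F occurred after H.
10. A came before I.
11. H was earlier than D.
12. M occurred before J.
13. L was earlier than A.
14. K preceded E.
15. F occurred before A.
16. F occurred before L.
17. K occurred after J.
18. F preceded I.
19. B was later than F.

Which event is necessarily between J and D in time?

K

Tracing the constraints gives J → K → D, so K sits after J and before D.
No other event is forced both after J and before D.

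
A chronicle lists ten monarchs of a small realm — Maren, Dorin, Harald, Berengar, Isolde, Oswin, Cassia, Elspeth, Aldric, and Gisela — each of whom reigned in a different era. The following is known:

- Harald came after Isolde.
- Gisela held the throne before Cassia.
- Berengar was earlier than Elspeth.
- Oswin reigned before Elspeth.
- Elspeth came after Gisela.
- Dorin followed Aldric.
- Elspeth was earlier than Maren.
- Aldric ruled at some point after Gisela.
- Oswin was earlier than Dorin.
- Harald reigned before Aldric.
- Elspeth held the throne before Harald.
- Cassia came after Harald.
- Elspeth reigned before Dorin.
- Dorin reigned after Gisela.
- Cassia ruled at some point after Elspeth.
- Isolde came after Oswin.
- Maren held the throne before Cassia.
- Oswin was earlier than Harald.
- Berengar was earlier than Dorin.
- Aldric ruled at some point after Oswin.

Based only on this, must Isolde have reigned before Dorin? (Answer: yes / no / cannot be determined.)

Chain the constraints: Isolde → Harald → Aldric → Dorin. Each link is directly stated, so Isolde comes before Dorin.

yes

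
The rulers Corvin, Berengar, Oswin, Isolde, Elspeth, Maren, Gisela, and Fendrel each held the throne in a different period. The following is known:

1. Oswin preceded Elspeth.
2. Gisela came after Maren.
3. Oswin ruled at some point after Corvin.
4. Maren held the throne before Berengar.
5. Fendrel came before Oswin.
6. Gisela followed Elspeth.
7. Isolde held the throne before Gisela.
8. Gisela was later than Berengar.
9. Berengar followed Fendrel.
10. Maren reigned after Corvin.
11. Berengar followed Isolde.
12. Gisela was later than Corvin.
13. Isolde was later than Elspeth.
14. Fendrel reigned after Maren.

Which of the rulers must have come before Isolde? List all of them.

Directly stated before Isolde: Elspeth.
Corvin reaches Isolde via Corvin → Oswin → Elspeth → Isolde.
Fendrel reaches Isolde via Fendrel → Oswin → Elspeth → Isolde.
Maren reaches Isolde via Maren → Fendrel → Oswin → Elspeth → Isolde.
Likewise Oswin reaches Isolde by chaining the stated constraints.
No chain forces Berengar (or any of the others) ahead of Isolde.

Corvin, Elspeth, Fendrel, Maren, Oswin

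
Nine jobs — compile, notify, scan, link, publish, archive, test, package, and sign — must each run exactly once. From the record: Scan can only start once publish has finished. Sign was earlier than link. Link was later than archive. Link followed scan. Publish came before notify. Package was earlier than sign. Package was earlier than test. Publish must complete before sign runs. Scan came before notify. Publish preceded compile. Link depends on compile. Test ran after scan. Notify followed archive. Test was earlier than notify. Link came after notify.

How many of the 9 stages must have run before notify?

Directly stated before notify: archive, publish, scan, and test.
Package reaches notify via package → test → notify.
No chain forces sign (or any of the others) ahead of notify.
That's archive, package, publish, scan, and test — 5 in all.

5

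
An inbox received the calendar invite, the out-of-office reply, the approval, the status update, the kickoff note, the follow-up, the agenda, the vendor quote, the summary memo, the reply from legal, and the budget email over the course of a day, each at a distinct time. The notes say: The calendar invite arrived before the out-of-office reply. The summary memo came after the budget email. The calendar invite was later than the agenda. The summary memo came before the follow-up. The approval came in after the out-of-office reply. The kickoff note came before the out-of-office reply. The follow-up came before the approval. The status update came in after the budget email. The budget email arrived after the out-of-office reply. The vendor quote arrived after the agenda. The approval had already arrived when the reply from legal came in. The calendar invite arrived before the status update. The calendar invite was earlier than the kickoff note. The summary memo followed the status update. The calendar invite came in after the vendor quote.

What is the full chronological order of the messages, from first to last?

the agenda, the vendor quote, the calendar invite, the kickoff note, the out-of-office reply, the budget email, the status update, the summary memo, the follow-up, the approval, the reply from legal

The constraints fix every adjacent pair, so only one ordering works:
the agenda → the vendor quote → the calendar invite → the kickoff note → the out-of-office reply → the budget email → the status update → the summary memo → the follow-up → the approval → the reply from legal.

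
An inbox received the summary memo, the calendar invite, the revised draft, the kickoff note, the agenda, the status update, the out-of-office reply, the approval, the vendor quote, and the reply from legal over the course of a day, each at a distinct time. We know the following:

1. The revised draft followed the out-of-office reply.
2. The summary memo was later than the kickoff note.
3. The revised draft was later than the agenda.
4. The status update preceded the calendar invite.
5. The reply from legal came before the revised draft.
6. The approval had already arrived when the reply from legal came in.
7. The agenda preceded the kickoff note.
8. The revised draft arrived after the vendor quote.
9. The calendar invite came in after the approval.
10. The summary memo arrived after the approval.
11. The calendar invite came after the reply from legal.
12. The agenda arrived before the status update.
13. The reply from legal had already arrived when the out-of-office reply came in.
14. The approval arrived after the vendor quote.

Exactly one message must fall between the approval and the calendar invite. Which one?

Tracing the constraints gives the approval → the reply from legal → the calendar invite, so the reply from legal sits after the approval and before the calendar invite.
No other message is forced both after the approval and before the calendar invite.

the reply from legal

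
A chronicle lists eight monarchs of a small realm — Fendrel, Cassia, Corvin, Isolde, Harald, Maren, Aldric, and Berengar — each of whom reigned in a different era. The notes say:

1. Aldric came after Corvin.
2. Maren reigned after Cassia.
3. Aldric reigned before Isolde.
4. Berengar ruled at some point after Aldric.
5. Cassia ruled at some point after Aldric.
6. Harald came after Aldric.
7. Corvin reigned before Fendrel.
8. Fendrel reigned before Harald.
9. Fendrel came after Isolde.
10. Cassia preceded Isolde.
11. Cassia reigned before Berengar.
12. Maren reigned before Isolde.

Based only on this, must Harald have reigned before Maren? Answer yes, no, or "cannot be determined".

Tracing the constraints gives Maren → Isolde → Fendrel → Harald, so Maren must come before Harald.
That means Harald cannot be before Maren.

no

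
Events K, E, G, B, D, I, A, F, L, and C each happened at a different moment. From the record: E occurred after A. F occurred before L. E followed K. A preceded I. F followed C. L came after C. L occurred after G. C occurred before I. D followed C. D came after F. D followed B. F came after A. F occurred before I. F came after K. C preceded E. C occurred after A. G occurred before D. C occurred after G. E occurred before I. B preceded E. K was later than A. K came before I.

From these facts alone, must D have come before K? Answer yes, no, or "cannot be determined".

no

Tracing the constraints gives K → F → D, so K must come before D.
That means D cannot be before K.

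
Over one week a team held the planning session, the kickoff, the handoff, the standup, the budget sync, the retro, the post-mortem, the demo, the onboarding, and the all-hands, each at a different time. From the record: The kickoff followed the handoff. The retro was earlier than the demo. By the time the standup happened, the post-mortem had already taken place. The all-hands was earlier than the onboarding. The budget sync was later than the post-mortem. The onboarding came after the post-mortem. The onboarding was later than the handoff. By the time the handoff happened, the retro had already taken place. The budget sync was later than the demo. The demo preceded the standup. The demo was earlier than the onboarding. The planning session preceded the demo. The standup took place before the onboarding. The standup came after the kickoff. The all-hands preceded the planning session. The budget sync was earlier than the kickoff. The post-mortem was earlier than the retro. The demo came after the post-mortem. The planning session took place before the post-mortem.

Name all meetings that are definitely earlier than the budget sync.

the all-hands, the demo, the planning session, the post-mortem, the retro

Directly stated before the budget sync: the demo and the post-mortem.
The all-hands reaches the budget sync via the all-hands → the planning session → the post-mortem → the budget sync.
The planning session reaches the budget sync via the planning session → the post-mortem → the budget sync.
The retro reaches the budget sync via the retro → the demo → the budget sync.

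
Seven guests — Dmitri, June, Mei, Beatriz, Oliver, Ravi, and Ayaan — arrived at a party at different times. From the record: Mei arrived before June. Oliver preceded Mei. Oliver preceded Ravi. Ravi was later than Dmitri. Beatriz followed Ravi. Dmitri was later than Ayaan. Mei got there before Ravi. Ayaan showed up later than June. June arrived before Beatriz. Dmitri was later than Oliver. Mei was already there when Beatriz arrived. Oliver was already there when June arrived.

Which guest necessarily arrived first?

Oliver has a chain of constraints placing them before every other guest, so Oliver must be first.

Oliver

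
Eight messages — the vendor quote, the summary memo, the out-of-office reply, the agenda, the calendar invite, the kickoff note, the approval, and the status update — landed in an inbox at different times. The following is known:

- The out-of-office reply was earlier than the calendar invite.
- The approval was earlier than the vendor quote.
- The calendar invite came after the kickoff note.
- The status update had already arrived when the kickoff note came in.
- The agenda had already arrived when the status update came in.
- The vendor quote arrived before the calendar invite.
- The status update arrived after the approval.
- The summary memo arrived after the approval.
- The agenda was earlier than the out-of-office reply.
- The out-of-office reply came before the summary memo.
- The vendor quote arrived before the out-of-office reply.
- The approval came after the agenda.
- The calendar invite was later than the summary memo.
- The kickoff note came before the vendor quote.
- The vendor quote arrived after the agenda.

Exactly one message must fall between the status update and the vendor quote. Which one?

Tracing the constraints gives the status update → the kickoff note → the vendor quote, so the kickoff note sits after the status update and before the vendor quote.
No other message is forced both after the status update and before the vendor quote.

the kickoff note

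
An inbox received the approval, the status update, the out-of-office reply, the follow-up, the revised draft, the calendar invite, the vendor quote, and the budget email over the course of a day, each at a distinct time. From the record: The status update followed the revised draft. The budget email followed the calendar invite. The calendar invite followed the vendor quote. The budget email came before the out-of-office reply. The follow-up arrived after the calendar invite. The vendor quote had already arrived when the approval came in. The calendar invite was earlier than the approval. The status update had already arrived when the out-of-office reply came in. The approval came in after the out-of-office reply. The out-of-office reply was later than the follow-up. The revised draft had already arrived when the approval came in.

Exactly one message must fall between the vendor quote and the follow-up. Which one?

Tracing the constraints gives the vendor quote → the calendar invite → the follow-up, so the calendar invite sits after the vendor quote and before the follow-up.
No other message is forced both after the vendor quote and before the follow-up.

the calendar invite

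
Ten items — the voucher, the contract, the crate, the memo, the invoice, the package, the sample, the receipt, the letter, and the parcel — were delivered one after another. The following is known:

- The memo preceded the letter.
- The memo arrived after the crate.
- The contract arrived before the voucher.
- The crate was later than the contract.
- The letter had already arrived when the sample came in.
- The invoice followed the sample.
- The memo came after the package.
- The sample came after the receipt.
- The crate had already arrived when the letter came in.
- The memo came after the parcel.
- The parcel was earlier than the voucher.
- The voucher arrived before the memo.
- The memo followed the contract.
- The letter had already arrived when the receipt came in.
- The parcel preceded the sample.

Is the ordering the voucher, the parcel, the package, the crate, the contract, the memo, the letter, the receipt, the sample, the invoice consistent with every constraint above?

no

The constraints require the contract before the crate, but in the proposed sequence the crate appears ahead of the contract. That one violation is enough.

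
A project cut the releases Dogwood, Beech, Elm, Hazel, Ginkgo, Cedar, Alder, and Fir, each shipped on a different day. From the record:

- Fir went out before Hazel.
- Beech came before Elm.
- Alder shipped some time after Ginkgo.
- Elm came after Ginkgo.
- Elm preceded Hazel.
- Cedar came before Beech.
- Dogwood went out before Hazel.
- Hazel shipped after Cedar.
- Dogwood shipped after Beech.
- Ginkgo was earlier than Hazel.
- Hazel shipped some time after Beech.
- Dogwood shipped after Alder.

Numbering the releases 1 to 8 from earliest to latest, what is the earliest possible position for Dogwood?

5

Alder, Beech, Cedar, and Ginkgo must all come before Dogwood — 4 forced predecessors.
Nothing else is forced ahead of Dogwood, so its earliest slot is position 4 + 1 = 5.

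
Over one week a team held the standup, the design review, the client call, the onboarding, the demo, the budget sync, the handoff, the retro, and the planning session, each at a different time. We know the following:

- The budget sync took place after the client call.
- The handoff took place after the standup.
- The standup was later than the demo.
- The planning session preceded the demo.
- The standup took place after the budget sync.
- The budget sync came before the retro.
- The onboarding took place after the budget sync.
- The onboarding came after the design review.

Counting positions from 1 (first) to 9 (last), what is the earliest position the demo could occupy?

The planning session must come before the demo — 1 forced predecessor.
Nothing else is forced ahead of the demo, so its earliest slot is position 1 + 1 = 2.

2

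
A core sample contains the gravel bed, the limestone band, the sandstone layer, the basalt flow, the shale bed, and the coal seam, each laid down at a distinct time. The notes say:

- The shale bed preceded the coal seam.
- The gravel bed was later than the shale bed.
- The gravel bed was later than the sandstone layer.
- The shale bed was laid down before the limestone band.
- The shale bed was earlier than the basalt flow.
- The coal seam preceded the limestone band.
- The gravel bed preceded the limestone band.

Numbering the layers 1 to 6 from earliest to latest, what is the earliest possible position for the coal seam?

The shale bed must come before the coal seam — 1 forced predecessor.
Nothing else is forced ahead of the coal seam, so its earliest slot is position 1 + 1 = 2.

2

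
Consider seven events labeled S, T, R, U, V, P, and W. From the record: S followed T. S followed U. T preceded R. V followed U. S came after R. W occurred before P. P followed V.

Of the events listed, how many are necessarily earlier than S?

Directly stated before S: R, T, and U.
No chain forces W (or any of the others) ahead of S.
That's R, T, and U — 3 in all.

3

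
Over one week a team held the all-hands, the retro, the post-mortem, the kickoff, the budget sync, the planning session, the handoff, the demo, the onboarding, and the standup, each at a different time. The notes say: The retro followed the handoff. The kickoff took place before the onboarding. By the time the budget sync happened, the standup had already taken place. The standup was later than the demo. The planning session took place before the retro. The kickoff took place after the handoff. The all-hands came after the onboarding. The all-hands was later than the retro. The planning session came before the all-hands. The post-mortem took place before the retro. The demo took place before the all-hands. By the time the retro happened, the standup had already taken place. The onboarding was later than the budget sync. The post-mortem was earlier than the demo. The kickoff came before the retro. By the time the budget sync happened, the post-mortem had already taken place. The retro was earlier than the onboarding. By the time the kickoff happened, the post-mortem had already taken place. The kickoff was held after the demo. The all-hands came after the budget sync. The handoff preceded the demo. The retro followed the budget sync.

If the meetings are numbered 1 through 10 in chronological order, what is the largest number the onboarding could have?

9

The onboarding must come before the all-hands — 1 meeting forced after it.
Everything else can be placed before the onboarding in some valid order, so the onboarding can sit as late as position 10 − 1 = 9.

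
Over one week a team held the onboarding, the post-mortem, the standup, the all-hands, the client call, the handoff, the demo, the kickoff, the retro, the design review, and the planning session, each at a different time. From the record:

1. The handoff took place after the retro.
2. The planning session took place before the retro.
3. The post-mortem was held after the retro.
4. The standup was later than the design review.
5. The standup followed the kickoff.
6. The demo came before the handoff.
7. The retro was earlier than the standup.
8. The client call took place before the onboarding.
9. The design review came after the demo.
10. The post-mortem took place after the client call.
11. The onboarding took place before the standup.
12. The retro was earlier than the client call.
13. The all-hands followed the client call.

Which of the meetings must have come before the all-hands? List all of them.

Directly stated before the all-hands: the client call.
The planning session reaches the all-hands via the planning session → the retro → the client call → the all-hands.
The retro reaches the all-hands via the retro → the client call → the all-hands.
No chain forces the standup (or any of the others) ahead of the all-hands.

the client call, the planning session, the retro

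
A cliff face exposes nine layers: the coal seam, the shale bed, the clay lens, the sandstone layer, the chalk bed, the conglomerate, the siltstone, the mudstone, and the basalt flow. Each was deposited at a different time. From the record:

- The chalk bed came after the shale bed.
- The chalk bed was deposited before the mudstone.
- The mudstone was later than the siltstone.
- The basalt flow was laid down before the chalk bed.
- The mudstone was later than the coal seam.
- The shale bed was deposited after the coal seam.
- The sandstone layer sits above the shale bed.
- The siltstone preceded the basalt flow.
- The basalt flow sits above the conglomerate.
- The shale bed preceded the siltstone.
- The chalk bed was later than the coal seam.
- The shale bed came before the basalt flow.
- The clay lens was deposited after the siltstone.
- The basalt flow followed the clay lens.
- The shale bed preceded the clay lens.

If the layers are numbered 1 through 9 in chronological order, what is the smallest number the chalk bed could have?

The basalt flow, the clay lens, the coal seam, the conglomerate, the shale bed, and the siltstone must all come before the chalk bed — 6 forced predecessors.
Nothing else is forced ahead of the chalk bed, so its earliest slot is position 6 + 1 = 7.

7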